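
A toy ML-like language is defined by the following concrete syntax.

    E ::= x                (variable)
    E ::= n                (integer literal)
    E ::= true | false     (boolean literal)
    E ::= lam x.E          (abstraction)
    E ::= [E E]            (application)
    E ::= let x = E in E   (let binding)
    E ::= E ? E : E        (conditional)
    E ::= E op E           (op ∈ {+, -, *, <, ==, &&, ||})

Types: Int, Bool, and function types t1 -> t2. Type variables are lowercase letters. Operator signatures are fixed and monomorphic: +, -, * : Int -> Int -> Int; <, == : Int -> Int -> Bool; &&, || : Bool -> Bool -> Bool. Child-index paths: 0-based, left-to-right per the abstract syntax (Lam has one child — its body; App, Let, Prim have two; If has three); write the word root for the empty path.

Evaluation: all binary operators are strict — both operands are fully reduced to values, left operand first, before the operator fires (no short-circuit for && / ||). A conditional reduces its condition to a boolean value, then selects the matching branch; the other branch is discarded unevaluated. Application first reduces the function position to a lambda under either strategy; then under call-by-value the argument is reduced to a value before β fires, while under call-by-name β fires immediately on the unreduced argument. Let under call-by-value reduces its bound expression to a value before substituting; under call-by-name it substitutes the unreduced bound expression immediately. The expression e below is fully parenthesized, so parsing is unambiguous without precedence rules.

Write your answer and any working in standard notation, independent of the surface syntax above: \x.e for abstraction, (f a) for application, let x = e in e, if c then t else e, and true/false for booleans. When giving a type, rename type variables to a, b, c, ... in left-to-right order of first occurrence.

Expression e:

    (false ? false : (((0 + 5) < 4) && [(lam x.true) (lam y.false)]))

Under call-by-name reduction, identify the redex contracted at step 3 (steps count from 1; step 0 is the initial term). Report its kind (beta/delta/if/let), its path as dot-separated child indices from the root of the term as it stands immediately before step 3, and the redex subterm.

Answer: delta at 0 : (5 < 4)

Trace:
step 0: (if false then false else (((0 + 5) < 4) && ((\x.true) (\y.false))))
step 1: [if@root] (((0 + 5) < 4) && ((\x.true) (\y.false)))
step 2: [delta@0.0] ((5 < 4) && ((\x.true) (\y.false)))
step 3: [delta@0] (false && ((\x.true) (\y.false)))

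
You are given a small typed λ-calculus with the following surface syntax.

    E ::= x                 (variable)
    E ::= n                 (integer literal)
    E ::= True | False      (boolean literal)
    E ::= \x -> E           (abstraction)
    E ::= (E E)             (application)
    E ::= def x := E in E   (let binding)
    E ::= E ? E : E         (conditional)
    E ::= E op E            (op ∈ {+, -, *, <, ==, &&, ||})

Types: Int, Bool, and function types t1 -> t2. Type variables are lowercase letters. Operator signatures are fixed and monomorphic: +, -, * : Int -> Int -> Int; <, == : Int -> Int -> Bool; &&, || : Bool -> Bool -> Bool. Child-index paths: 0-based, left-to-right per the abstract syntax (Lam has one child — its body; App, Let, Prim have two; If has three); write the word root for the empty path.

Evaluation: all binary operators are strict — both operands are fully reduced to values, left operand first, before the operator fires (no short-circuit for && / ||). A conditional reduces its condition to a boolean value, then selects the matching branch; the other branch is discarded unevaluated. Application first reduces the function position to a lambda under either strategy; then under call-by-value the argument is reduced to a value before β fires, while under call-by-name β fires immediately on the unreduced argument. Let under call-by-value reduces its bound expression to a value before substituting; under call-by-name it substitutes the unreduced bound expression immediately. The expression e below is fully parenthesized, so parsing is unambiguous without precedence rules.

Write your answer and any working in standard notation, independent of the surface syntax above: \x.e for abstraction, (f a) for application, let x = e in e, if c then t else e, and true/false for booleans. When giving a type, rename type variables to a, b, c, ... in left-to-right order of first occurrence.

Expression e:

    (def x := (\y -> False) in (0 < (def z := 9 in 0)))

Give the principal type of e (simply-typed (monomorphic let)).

Answer: Bool

Trace:
\y._ : a -> Bool
let x : a -> Bool
  unify Int ~ Int
let z : Int
  unify Int ~ Int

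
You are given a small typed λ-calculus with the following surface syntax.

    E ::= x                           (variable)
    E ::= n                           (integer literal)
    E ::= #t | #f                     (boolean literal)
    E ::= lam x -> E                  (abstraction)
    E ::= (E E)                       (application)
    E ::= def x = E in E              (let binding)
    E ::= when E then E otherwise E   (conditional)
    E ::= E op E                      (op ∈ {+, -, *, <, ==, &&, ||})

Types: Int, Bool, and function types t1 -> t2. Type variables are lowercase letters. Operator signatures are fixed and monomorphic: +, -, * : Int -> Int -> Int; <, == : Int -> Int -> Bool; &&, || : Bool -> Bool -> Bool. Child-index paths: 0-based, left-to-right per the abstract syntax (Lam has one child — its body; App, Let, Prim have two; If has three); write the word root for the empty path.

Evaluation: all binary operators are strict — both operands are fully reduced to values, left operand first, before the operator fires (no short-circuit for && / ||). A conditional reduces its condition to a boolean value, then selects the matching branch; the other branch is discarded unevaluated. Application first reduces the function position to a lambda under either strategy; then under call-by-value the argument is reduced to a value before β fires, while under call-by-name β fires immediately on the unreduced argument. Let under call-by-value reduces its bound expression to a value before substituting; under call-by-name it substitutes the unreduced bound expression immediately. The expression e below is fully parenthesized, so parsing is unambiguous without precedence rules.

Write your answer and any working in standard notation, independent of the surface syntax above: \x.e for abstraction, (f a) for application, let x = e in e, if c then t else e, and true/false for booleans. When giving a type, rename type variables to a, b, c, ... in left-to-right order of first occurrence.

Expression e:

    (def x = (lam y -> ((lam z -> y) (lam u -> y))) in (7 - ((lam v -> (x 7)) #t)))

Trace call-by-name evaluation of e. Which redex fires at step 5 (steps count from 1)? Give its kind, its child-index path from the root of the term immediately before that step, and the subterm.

Derivation:
step 0: (let x = (\y.((\z.y) (\u.y))) in (7 - ((\v.(x 7)) true)))
step 1: [let@root] (7 - ((\v.((\y.((\z.y) (\u.y))) 7)) true))
step 2: [beta@1] (7 - ((\y.((\z.y) (\u.y))) 7))
step 3: [beta@1] (7 - ((\z.7) (\u.7)))
step 4: [beta@1] (7 - 7)
step 5: [delta@root] 0

Answer: delta at root : (7 - 7)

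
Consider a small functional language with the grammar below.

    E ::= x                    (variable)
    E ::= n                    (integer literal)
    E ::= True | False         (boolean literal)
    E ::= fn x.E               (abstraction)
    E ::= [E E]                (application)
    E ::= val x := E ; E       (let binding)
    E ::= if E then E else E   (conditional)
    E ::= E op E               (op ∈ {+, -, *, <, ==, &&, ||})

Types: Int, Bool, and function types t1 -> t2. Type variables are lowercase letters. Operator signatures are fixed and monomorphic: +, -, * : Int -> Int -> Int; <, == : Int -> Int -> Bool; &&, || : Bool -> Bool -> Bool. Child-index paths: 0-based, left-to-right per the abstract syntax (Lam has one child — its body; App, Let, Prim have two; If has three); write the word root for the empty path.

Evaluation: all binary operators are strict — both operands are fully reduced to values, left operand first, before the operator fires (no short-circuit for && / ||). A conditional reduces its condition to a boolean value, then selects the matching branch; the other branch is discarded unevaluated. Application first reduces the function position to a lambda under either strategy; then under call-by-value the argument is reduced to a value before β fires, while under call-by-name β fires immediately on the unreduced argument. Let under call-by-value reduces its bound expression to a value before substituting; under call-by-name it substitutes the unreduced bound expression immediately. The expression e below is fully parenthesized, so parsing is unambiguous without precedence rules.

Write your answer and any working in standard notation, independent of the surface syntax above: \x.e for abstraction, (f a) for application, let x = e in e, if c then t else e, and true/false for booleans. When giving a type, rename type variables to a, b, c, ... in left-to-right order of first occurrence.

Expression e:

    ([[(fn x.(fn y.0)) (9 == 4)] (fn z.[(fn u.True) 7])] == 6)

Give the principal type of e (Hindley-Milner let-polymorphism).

Answer: Bool

Derivation:
\y._ : b -> Int
\x._ : a -> b -> Int
  unify Int ~ Int
  unify Int ~ Int
  unify a -> b -> Int ~ Bool -> c
  unify a ~ Bool
  unify b -> Int ~ c
_ _ : b -> Int
\u._ : e -> Bool
  unify e -> Bool ~ Int -> f
  unify e ~ Int
  unify Bool ~ f
_ _ : Bool
\z._ : d -> Bool
  unify b -> Int ~ (d -> Bool) -> g
  unify b ~ d -> Bool
  unify Int ~ g
_ _ : Int
  unify Int ~ Int
  unify Int ~ Int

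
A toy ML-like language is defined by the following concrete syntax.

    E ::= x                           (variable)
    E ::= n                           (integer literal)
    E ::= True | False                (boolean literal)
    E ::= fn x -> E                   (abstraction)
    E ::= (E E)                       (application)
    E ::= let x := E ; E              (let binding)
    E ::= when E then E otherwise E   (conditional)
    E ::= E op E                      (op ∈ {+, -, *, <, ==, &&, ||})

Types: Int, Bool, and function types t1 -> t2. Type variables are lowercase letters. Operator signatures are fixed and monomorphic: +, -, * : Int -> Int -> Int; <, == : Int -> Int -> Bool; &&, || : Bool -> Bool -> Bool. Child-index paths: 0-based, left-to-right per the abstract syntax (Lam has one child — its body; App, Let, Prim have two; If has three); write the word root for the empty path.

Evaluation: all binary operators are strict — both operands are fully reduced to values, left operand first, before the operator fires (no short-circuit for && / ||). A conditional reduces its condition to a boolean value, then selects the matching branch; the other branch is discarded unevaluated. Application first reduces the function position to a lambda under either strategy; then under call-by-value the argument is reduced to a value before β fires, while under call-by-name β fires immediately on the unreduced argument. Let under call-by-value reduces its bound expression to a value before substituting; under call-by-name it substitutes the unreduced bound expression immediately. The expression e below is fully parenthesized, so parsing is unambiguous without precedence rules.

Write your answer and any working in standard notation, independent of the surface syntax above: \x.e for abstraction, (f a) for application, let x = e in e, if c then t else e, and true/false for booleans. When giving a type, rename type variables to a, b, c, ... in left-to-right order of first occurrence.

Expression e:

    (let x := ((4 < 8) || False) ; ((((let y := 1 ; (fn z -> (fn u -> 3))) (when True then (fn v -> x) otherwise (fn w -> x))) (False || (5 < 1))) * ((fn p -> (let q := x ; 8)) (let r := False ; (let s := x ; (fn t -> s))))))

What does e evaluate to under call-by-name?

Answer: 24

Derivation:
step 0: (let x = ((4 < 8) || false) in ((((let y = 1 in (\z.(\u.3))) (if true then (\v.x) else (\w.x))) (false || (5 < 1))) * ((\p.(let q = x in 8)) (let r = false in (let s = x in (\t.s))))))
step 1: [let@root] ((((let y = 1 in (\z.(\u.3))) (if true then (\v.((4 < 8) || false)) else (\w.((4 < 8) || false)))) (false || (5 < 1))) * ((\p.(let q = ((4 < 8) || false) in 8)) (let r = false in (let s = ((4 < 8) || false) in (\t.s)))))
step 2: [let@0.0.0] ((((\z.(\u.3)) (if true then (\v.((4 < 8) || false)) else (\w.((4 < 8) || false)))) (false || (5 < 1))) * ((\p.(let q = ((4 < 8) || false) in 8)) (let r = false in (let s = ((4 < 8) || false) in (\t.s)))))
step 3: [beta@0.0] (((\u.3) (false || (5 < 1))) * ((\p.(let q = ((4 < 8) || false) in 8)) (let r = false in (let s = ((4 < 8) || false) in (\t.s)))))
step 4: [beta@0] (3 * ((\p.(let q = ((4 < 8) || false) in 8)) (let r = false in (let s = ((4 < 8) || false) in (\t.s)))))
step 5: [beta@1] (3 * (let q = ((4 < 8) || false) in 8))
step 6: [let@1] (3 * 8)
step 7: [delta@root] 24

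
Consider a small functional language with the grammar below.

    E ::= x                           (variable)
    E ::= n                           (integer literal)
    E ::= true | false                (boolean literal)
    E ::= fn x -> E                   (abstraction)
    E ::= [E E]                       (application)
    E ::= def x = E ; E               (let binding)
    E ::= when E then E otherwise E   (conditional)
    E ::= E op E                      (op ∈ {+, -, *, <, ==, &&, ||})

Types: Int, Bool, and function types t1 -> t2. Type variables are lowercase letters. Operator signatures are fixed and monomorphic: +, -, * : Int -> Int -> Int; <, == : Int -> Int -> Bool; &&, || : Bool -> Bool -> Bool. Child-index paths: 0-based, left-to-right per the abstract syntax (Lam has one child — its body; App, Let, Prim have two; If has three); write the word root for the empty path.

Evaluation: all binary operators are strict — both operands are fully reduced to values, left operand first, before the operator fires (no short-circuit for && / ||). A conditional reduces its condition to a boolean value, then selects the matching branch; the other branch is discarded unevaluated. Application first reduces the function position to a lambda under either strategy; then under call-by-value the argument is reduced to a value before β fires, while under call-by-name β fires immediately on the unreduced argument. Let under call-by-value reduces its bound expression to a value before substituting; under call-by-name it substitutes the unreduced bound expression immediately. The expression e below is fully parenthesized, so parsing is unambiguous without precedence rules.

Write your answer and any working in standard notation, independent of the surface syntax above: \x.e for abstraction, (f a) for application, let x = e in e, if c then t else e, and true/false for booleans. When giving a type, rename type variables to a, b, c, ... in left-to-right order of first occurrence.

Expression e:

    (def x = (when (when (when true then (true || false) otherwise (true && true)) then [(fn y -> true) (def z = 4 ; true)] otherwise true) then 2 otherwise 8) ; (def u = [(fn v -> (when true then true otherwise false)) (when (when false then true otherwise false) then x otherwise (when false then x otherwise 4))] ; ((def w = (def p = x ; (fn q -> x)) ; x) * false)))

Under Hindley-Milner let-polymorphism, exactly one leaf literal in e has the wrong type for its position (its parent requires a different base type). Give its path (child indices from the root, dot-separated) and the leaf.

Trace:
  unify Bool ~ Bool
  unify Bool ~ Bool
  unify Bool ~ Bool
  unify Bool ~ Bool
  unify Bool ~ Bool
  unify Bool ~ Bool
  unify Bool ~ Bool
\y._ : a -> Bool
let z : Int
  unify a -> Bool ~ Bool -> b
  unify a ~ Bool
  unify Bool ~ b
_ _ : Bool
  unify Bool ~ Bool
  unify Bool ~ Bool
  unify Int ~ Int
let x : Int
  unify Bool ~ Bool
  unify Bool ~ Bool
\v._ : c -> Bool
  unify Bool ~ Bool
  unify Bool ~ Bool
  unify Bool ~ Bool
x : Int
  unify Bool ~ Bool
x : Int
  unify Int ~ Int
  unify Int ~ Int
  unify c -> Bool ~ Int -> d
  unify c ~ Int
  unify Bool ~ d
_ _ : Bool
let u : Bool
x : Int
let p : Int
x : Int
\q._ : e -> Int
let w : forall. e -> Int
x : Int
  unify Int ~ Int
  unify Bool ~ Int
  FAIL: mismatch Bool ~ Int

Answer: 1.1.1 : false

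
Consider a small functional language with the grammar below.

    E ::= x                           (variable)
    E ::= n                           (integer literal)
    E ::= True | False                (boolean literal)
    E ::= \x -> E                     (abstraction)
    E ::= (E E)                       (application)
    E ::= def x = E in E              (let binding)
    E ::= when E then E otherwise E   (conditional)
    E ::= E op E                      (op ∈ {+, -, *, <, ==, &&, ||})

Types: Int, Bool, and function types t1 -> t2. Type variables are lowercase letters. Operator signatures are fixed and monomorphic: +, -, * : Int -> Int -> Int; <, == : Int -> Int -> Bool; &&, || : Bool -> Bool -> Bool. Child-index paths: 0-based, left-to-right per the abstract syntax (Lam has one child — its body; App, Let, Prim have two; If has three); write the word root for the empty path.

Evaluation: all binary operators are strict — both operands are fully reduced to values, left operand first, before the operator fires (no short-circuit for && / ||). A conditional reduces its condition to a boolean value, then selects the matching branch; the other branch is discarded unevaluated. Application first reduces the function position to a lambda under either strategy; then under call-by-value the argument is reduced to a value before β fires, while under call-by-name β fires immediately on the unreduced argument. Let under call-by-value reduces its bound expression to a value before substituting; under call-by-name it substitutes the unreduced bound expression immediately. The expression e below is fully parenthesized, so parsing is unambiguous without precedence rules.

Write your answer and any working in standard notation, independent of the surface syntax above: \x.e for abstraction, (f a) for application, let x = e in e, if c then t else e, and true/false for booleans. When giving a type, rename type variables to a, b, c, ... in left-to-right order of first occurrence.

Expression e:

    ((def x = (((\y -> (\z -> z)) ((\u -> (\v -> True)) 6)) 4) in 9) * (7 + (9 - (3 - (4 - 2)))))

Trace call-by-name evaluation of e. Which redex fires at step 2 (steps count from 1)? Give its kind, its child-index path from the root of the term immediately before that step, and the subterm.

Answer: delta at 1.1.1.1 : (4 - 2)

Derivation:
step 0: ((let x = (((\y.(\z.z)) ((\u.(\v.true)) 6)) 4) in 9) * (7 + (9 - (3 - (4 - 2)))))
step 1: [let@0] (9 * (7 + (9 - (3 - (4 - 2)))))
step 2: [delta@1.1.1.1] (9 * (7 + (9 - (3 - 2))))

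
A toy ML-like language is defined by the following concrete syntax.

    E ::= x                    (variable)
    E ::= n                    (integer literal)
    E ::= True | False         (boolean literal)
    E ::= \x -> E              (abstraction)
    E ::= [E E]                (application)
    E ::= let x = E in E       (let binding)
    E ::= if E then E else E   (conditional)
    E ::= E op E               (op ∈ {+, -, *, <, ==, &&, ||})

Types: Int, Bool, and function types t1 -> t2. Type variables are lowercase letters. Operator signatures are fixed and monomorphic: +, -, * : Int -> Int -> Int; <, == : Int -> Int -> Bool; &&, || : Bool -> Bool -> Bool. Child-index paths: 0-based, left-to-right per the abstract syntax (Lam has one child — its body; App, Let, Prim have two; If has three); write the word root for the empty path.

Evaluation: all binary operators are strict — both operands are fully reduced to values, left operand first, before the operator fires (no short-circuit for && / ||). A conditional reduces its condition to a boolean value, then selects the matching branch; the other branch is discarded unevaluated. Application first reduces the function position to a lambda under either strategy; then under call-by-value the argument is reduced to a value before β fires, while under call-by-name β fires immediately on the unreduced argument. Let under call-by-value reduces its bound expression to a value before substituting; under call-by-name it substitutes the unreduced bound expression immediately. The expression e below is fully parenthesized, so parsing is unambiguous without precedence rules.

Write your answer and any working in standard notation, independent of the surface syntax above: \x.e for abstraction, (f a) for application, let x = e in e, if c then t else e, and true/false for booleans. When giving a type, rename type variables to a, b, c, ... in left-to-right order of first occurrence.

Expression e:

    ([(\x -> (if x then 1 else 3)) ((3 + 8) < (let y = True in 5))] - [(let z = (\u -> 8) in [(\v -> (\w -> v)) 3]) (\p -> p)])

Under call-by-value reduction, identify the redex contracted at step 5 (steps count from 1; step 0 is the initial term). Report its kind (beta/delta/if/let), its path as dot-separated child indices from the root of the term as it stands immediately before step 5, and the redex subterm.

Derivation:
step 0: (((\x.(if x then 1 else 3)) ((3 + 8) < (let y = true in 5))) - ((let z = (\u.8) in ((\v.(\w.v)) 3)) (\p.p)))
step 1: [delta@0.1.0] (((\x.(if x then 1 else 3)) (11 < (let y = true in 5))) - ((let z = (\u.8) in ((\v.(\w.v)) 3)) (\p.p)))
step 2: [let@0.1.1] (((\x.(if x then 1 else 3)) (11 < 5)) - ((let z = (\u.8) in ((\v.(\w.v)) 3)) (\p.p)))
step 3: [delta@0.1] (((\x.(if x then 1 else 3)) false) - ((let z = (\u.8) in ((\v.(\w.v)) 3)) (\p.p)))
step 4: [beta@0] ((if false then 1 else 3) - ((let z = (\u.8) in ((\v.(\w.v)) 3)) (\p.p)))
step 5: [if@0] (3 - ((let z = (\u.8) in ((\v.(\w.v)) 3)) (\p.p)))

Answer: if at 0 : (if false then 1 else 3)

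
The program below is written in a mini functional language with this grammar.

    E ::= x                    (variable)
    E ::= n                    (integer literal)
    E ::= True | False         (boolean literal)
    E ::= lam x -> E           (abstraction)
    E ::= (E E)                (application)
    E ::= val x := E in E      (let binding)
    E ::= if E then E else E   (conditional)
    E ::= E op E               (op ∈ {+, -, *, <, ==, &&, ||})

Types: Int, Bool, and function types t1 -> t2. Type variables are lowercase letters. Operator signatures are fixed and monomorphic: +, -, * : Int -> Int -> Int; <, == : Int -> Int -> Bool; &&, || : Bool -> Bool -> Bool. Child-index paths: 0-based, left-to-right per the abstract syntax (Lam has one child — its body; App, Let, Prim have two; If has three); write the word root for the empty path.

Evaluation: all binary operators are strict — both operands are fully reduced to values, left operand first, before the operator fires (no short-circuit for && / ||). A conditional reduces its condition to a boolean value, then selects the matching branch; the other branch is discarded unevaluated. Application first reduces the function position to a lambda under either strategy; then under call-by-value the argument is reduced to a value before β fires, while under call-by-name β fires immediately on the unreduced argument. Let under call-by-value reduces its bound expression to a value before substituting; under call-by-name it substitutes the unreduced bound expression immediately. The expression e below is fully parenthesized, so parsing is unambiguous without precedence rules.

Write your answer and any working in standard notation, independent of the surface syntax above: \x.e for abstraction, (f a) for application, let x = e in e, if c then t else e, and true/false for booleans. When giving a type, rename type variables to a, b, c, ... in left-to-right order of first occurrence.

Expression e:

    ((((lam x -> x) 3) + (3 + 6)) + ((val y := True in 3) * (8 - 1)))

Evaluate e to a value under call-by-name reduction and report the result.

Working:
step 0: ((((\x.x) 3) + (3 + 6)) + ((let y = true in 3) * (8 - 1)))
step 1: [beta@0.0] ((3 + (3 + 6)) + ((let y = true in 3) * (8 - 1)))
step 2: [delta@0.1] ((3 + 9) + ((let y = true in 3) * (8 - 1)))
step 3: [delta@0] (12 + ((let y = true in 3) * (8 - 1)))
step 4: [let@1.0] (12 + (3 * (8 - 1)))
step 5: [delta@1.1] (12 + (3 * 7))
step 6: [delta@1] (12 + 21)
step 7: [delta@root] 33

Answer: 33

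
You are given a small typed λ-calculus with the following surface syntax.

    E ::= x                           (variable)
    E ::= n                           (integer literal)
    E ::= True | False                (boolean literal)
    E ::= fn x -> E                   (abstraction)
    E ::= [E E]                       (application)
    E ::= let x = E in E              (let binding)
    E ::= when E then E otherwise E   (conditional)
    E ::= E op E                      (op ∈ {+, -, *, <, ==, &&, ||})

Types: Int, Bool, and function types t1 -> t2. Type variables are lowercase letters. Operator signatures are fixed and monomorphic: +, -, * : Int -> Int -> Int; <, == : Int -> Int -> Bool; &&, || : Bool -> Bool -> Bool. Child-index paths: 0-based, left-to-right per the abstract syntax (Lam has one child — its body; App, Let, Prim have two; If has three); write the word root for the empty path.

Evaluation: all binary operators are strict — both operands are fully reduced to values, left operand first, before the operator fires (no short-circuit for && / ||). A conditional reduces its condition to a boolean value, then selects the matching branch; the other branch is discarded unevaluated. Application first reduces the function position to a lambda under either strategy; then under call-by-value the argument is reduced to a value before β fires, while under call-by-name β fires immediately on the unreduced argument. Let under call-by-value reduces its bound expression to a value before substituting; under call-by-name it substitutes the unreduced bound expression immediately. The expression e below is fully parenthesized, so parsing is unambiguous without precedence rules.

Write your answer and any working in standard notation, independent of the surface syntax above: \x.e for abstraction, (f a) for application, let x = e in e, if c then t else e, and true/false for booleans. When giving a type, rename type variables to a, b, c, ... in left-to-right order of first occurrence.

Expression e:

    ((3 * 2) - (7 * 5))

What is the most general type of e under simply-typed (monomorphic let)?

Answer: Int

Derivation:
  unify Int ~ Int
  unify Int ~ Int
  unify Int ~ Int
  unify Int ~ Int
  unify Int ~ Int
  unify Int ~ Int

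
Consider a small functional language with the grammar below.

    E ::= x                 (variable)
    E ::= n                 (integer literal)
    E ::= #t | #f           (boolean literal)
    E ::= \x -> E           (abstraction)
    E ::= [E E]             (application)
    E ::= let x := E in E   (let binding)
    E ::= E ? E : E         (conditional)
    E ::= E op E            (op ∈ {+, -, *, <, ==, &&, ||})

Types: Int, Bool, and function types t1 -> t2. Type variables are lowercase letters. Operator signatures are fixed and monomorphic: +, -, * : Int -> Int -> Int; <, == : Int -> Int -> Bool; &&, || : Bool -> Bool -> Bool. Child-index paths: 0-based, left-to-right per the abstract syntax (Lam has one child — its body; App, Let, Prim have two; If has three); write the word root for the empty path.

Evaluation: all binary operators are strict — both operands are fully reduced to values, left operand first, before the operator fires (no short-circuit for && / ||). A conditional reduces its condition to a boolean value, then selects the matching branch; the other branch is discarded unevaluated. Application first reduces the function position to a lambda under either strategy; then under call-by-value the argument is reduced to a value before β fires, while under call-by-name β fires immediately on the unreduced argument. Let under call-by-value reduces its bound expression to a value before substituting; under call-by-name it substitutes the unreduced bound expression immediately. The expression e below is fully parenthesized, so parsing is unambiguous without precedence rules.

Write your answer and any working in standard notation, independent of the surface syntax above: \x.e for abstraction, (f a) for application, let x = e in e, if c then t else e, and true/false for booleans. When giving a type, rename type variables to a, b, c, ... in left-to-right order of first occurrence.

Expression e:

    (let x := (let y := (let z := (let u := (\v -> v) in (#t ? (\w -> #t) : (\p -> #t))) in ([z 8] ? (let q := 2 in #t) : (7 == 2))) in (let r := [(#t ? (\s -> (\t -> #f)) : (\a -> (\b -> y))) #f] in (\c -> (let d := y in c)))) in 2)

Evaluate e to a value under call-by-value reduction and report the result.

Answer: 2

Working:
step 0: (let x = (let y = (let z = (let u = (\v.v) in (if true then (\w.true) else (\p.true))) in (if (z 8) then (let q = 2 in true) else (7 == 2))) in (let r = ((if true then (\s.(\t.false)) else (\a.(\b.y))) false) in (\c.(let d = y in c)))) in 2)
step 1: [let@0.0.0] (let x = (let y = (let z = (if true then (\w.true) else (\p.true)) in (if (z 8) then (let q = 2 in true) else (7 == 2))) in (let r = ((if true then (\s.(\t.false)) else (\a.(\b.y))) false) in (\c.(let d = y in c)))) in 2)
step 2: [if@0.0.0] (let x = (let y = (let z = (\w.true) in (if (z 8) then (let q = 2 in true) else (7 == 2))) in (let r = ((if true then (\s.(\t.false)) else (\a.(\b.y))) false) in (\c.(let d = y in c)))) in 2)
step 3: [let@0.0] (let x = (let y = (if ((\w.true) 8) then (let q = 2 in true) else (7 == 2)) in (let r = ((if true then (\s.(\t.false)) else (\a.(\b.y))) false) in (\c.(let d = y in c)))) in 2)
step 4: [beta@0.0.0] (let x = (let y = (if true then (let q = 2 in true) else (7 == 2)) in (let r = ((if true then (\s.(\t.false)) else (\a.(\b.y))) false) in (\c.(let d = y in c)))) in 2)
step 5: [if@0.0] (let x = (let y = (let q = 2 in true) in (let r = ((if true then (\s.(\t.false)) else (\a.(\b.y))) false) in (\c.(let d = y in c)))) in 2)
step 6: [let@0.0] (let x = (let y = true in (let r = ((if true then (\s.(\t.false)) else (\a.(\b.y))) false) in (\c.(let d = y in c)))) in 2)
step 7: [let@0] (let x = (let r = ((if true then (\s.(\t.false)) else (\a.(\b.true))) false) in (\c.(let d = true in c))) in 2)
step 8: [if@0.0.0] (let x = (let r = ((\s.(\t.false)) false) in (\c.(let d = true in c))) in 2)
step 9: [beta@0.0] (let x = (let r = (\t.false) in (\c.(let d = true in c))) in 2)
step 10: [let@0] (let x = (\c.(let d = true in c)) in 2)
step 11: [let@root] 2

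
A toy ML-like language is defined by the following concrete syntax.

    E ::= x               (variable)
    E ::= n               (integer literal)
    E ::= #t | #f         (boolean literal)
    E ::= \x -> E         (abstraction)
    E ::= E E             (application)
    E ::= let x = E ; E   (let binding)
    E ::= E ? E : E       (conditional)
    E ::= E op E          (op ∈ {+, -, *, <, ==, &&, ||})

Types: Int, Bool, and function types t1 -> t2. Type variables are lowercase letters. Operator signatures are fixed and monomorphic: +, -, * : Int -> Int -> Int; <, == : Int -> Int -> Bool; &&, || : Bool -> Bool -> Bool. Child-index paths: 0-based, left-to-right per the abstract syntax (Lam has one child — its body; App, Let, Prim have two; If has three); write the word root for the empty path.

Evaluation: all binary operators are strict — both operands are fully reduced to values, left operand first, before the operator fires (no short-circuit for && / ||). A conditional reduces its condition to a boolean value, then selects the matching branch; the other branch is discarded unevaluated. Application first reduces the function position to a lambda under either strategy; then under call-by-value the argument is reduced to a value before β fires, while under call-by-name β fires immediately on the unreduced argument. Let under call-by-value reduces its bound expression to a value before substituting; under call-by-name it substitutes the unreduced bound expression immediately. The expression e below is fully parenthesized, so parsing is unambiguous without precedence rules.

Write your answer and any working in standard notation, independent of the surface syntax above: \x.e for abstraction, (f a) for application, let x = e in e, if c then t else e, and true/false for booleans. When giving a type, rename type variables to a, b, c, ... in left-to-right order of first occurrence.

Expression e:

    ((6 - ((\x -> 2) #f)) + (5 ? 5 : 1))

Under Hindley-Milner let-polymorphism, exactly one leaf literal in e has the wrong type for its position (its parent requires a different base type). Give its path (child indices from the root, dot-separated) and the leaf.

Working:
  unify Int ~ Int
\x._ : a -> Int
  unify a -> Int ~ Bool -> b
  unify a ~ Bool
  unify Int ~ b
_ _ : Int
  unify Int ~ Int
  unify Int ~ Int
  unify Int ~ Bool
  FAIL: mismatch Int ~ Bool

Answer: 1.0 : 5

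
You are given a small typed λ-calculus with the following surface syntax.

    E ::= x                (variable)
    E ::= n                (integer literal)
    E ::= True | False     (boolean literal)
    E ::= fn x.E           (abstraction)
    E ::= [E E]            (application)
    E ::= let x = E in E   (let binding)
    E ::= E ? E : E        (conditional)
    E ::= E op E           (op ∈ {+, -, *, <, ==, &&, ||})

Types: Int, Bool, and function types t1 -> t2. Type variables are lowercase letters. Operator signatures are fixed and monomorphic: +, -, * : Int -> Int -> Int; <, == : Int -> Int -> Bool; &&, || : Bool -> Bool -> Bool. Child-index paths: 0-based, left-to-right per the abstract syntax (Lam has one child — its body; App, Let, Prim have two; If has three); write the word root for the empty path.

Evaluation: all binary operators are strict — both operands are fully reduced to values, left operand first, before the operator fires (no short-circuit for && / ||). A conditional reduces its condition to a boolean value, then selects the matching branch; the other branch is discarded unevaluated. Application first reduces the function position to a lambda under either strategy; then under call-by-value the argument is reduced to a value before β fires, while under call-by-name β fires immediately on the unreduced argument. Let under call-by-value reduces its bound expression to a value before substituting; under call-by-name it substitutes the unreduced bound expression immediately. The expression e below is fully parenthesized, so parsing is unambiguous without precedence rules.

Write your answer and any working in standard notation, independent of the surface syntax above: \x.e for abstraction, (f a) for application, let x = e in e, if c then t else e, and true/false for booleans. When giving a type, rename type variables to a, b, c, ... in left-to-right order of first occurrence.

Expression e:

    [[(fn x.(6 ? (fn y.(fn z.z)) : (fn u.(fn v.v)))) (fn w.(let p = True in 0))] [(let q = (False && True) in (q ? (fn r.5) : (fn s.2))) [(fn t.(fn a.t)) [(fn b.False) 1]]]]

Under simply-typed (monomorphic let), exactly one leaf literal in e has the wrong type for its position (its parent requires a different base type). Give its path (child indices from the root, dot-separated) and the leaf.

Answer: 0.0.0.0 : 6

Working:
  unify Int ~ Bool
  FAIL: mismatch Int ~ Bool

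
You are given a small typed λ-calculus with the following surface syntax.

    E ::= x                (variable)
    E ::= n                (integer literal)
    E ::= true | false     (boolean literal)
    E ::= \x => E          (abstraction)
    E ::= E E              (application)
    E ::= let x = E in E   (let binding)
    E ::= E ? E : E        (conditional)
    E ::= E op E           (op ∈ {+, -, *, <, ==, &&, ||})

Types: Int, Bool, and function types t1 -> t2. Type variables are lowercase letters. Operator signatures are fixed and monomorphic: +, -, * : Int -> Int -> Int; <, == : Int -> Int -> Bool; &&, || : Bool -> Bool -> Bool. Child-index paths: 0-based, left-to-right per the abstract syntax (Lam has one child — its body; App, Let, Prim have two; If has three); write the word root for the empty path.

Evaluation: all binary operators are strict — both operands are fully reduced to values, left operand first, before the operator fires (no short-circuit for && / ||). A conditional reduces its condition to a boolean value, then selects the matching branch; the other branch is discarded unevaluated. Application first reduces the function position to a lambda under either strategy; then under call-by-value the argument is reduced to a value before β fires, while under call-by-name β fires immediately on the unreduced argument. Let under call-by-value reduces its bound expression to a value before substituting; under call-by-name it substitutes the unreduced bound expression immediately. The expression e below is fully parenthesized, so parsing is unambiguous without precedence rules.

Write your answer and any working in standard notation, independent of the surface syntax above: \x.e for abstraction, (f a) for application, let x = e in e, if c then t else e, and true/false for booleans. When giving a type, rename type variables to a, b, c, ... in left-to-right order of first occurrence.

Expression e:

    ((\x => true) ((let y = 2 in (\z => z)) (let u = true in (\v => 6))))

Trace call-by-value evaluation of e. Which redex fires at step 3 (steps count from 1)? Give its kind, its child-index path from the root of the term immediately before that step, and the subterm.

Trace:
step 0: ((\x.true) ((let y = 2 in (\z.z)) (let u = true in (\v.6))))
step 1: [let@1.0] ((\x.true) ((\z.z) (let u = true in (\v.6))))
step 2: [let@1.1] ((\x.true) ((\z.z) (\v.6)))
step 3: [beta@1] ((\x.true) (\v.6))

Answer: beta at 1 : ((\z.z) (\v.6))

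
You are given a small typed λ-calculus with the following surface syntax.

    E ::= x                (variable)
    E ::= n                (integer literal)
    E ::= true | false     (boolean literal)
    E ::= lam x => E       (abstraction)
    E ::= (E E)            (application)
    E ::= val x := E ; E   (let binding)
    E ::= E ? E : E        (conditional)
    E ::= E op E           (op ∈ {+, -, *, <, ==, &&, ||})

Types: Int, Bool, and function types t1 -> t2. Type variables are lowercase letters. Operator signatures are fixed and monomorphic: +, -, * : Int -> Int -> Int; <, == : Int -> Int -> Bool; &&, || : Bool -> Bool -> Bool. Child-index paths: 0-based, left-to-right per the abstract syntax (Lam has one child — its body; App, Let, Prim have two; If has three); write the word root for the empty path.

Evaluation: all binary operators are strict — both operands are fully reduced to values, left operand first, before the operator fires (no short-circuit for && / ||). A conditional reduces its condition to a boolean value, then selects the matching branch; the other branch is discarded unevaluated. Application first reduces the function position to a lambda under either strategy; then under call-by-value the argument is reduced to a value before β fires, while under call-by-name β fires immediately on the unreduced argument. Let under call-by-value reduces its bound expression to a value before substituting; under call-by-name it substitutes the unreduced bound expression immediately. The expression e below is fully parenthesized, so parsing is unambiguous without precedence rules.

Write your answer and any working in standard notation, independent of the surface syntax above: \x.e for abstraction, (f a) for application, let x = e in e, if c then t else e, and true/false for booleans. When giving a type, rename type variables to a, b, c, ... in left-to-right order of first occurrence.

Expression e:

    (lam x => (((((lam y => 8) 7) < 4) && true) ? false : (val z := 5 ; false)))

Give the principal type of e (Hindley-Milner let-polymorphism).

Working:
\y._ : b -> Int
  unify b -> Int ~ Int -> c
  unify b ~ Int
  unify Int ~ c
_ _ : Int
  unify Int ~ Int
  unify Int ~ Int
  unify Bool ~ Bool
  unify Bool ~ Bool
  unify Bool ~ Bool
let z : Int
  unify Bool ~ Bool
\x._ : a -> Bool

Answer: a -> Bool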